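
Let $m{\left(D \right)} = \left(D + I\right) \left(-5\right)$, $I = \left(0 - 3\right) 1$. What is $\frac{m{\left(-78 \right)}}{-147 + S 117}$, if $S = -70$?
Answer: $- \frac{135}{2779} \approx -0.048579$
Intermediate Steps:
$I = -3$ ($I = \left(-3\right) 1 = -3$)
$m{\left(D \right)} = 15 - 5 D$ ($m{\left(D \right)} = \left(D - 3\right) \left(-5\right) = \left(-3 + D\right) \left(-5\right) = 15 - 5 D$)
$\frac{m{\left(-78 \right)}}{-147 + S 117} = \frac{15 - -390}{-147 - 8190} = \frac{15 + 390}{-147 - 8190} = \frac{405}{-8337} = 405 \left(- \frac{1}{8337}\right) = - \frac{135}{2779}$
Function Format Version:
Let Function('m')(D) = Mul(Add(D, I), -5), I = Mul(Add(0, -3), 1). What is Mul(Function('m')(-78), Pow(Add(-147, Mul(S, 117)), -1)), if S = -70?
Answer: Rational(-135, 2779) ≈ -0.048579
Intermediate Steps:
I = -3 (I = Mul(-3, 1) = -3)
Function('m')(D) = Add(15, Mul(-5, D)) (Function('m')(D) = Mul(Add(D, -3), -5) = Mul(Add(-3, D), -5) = Add(15, Mul(-5, D)))
Mul(Function('m')(-78), Pow(Add(-147, Mul(S, 117)), -1)) = Mul(Add(15, Mul(-5, -78)), Pow(Add(-147, Mul(-70, 117)), -1)) = Mul(Add(15, 390), Pow(Add(-147, -8190), -1)) = Mul(405, Pow(-8337, -1)) = Mul(405, Rational(-1, 8337)) = Rational(-135, 2779)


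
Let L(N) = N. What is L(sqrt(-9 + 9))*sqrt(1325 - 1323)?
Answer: 0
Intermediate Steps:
L(sqrt(-9 + 9))*sqrt(1325 - 1323) = sqrt(-9 + 9)*sqrt(1325 - 1323) = sqrt(0)*sqrt(2) = 0*sqrt(2) = 0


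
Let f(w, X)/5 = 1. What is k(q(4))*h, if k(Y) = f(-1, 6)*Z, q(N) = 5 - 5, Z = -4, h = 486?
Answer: -9720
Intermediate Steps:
f(w, X) = 5 (f(w, X) = 5*1 = 5)
q(N) = 0
k(Y) = -20 (k(Y) = 5*(-4) = -20)
k(q(4))*h = -20*486 = -9720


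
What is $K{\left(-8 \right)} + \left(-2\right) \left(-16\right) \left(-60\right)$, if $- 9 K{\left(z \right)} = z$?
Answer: $- \frac{17272}{9} \approx -1919.1$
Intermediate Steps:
$K{\left(z \right)} = - \frac{z}{9}$
$K{\left(-8 \right)} + \left(-2\right) \left(-16\right) \left(-60\right) = \left(- \frac{1}{9}\right) \left(-8\right) + \left(-2\right) \left(-16\right) \left(-60\right) = \frac{8}{9} + 32 \left(-60\right) = \frac{8}{9} - 1920 = - \frac{17272}{9}$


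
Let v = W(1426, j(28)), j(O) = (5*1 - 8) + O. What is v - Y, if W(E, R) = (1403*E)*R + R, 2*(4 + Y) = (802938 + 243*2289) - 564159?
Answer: 49619476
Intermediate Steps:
Y = 397499 (Y = -4 + ((802938 + 243*2289) - 564159)/2 = -4 + ((802938 + 556227) - 564159)/2 = -4 + (1359165 - 564159)/2 = -4 + (½)*795006 = -4 + 397503 = 397499)
j(O) = -3 + O (j(O) = (5 - 8) + O = -3 + O)
W(E, R) = R + 1403*E*R (W(E, R) = 1403*E*R + R = R + 1403*E*R)
v = 50016975 (v = (-3 + 28)*(1 + 1403*1426) = 25*(1 + 2000678) = 25*2000679 = 50016975)
v - Y = 50016975 - 1*397499 = 50016975 - 397499 = 49619476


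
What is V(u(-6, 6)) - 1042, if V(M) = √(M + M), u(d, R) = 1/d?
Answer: -1042 + I*√3/3 ≈ -1042.0 + 0.57735*I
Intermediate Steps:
V(M) = √2*√M (V(M) = √(2*M) = √2*√M)
V(u(-6, 6)) - 1042 = √2*√(1/(-6)) - 1042 = √2*√(-⅙) - 1042 = √2*(I*√6/6) - 1042 = I*√3/3 - 1042 = -1042 + I*√3/3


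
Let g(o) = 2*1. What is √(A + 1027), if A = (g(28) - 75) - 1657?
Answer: I*√703 ≈ 26.514*I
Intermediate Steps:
g(o) = 2
A = -1730 (A = (2 - 75) - 1657 = -73 - 1657 = -1730)
√(A + 1027) = √(-1730 + 1027) = √(-703) = I*√703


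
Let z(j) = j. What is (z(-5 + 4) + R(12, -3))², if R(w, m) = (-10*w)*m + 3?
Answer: 131044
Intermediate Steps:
R(w, m) = 3 - 10*m*w (R(w, m) = -10*m*w + 3 = 3 - 10*m*w)
(z(-5 + 4) + R(12, -3))² = ((-5 + 4) + (3 - 10*(-3)*12))² = (-1 + (3 + 360))² = (-1 + 363)² = 362² = 131044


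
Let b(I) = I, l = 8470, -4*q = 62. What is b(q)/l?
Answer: -31/16940 ≈ -0.0018300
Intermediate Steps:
q = -31/2 (q = -¼*62 = -31/2 ≈ -15.500)
b(q)/l = -31/2/8470 = -31/2*1/8470 = -31/16940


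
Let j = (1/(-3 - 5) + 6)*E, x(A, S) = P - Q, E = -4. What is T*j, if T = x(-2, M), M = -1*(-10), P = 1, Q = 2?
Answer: 47/2 ≈ 23.500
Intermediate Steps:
M = 10
x(A, S) = -1 (x(A, S) = 1 - 1*2 = 1 - 2 = -1)
T = -1
j = -47/2 (j = (1/(-3 - 5) + 6)*(-4) = (1/(-8) + 6)*(-4) = (-1/8 + 6)*(-4) = (47/8)*(-4) = -47/2 ≈ -23.500)
T*j = -1*(-47/2) = 47/2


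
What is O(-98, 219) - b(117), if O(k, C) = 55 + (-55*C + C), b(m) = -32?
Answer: -11739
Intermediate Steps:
O(k, C) = 55 - 54*C
O(-98, 219) - b(117) = (55 - 54*219) - 1*(-32) = (55 - 11826) + 32 = -11771 + 32 = -11739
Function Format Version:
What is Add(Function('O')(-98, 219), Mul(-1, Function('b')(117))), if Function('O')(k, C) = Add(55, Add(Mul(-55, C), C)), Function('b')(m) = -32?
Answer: -11739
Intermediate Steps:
Function('O')(k, C) = Add(55, Mul(-54, C))
Add(Function('O')(-98, 219), Mul(-1, Function('b')(117))) = Add(Add(55, Mul(-54, 219)), Mul(-1, -32)) = Add(Add(55, -11826), 32) = Add(-11771, 32) = -11739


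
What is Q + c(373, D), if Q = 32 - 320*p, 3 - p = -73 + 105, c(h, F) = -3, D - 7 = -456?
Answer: 9309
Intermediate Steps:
D = -449 (D = 7 - 456 = -449)
p = -29 (p = 3 - (-73 + 105) = 3 - 1*32 = 3 - 32 = -29)
Q = 9312 (Q = 32 - 320*(-29) = 32 + 9280 = 9312)
Q + c(373, D) = 9312 - 3 = 9309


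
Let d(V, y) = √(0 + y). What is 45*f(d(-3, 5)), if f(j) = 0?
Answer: 0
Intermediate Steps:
d(V, y) = √y
45*f(d(-3, 5)) = 45*0 = 0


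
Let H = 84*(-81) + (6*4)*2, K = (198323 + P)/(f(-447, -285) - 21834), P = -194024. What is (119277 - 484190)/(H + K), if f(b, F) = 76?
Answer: 7939777054/147001347 ≈ 54.012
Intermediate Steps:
K = -4299/21758 (K = (198323 - 194024)/(76 - 21834) = 4299/(-21758) = 4299*(-1/21758) = -4299/21758 ≈ -0.19758)
H = -6756 (H = -6804 + 24*2 = -6804 + 48 = -6756)
(119277 - 484190)/(H + K) = (119277 - 484190)/(-6756 - 4299/21758) = -364913/(-147001347/21758) = -364913*(-21758/147001347) = 7939777054/147001347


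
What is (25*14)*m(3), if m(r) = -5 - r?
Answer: -2800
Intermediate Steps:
(25*14)*m(3) = (25*14)*(-5 - 1*3) = 350*(-5 - 3) = 350*(-8) = -2800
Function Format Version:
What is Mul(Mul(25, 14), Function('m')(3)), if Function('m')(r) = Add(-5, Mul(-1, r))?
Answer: -2800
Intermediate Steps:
Mul(Mul(25, 14), Function('m')(3)) = Mul(Mul(25, 14), Add(-5, Mul(-1, 3))) = Mul(350, Add(-5, -3)) = Mul(350, -8) = -2800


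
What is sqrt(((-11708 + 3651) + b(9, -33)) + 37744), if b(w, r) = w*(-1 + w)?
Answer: sqrt(29759) ≈ 172.51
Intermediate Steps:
sqrt(((-11708 + 3651) + b(9, -33)) + 37744) = sqrt(((-11708 + 3651) + 9*(-1 + 9)) + 37744) = sqrt((-8057 + 9*8) + 37744) = sqrt((-8057 + 72) + 37744) = sqrt(-7985 + 37744) = sqrt(29759)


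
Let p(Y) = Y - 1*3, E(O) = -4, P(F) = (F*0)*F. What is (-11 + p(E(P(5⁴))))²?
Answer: 324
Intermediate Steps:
P(F) = 0 (P(F) = 0*F = 0)
p(Y) = -3 + Y (p(Y) = Y - 3 = -3 + Y)
(-11 + p(E(P(5⁴))))² = (-11 + (-3 - 4))² = (-11 - 7)² = (-18)² = 324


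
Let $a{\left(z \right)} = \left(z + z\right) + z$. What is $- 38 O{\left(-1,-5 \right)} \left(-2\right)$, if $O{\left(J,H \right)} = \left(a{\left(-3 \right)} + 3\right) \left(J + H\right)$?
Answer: $2736$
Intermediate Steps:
$a{\left(z \right)} = 3 z$ ($a{\left(z \right)} = 2 z + z = 3 z$)
$O{\left(J,H \right)} = - 6 H - 6 J$ ($O{\left(J,H \right)} = \left(3 \left(-3\right) + 3\right) \left(J + H\right) = \left(-9 + 3\right) \left(H + J\right) = - 6 \left(H + J\right) = - 6 H - 6 J$)
$- 38 O{\left(-1,-5 \right)} \left(-2\right) = - 38 \left(\left(-6\right) \left(-5\right) - -6\right) \left(-2\right) = - 38 \left(30 + 6\right) \left(-2\right) = \left(-38\right) 36 \left(-2\right) = \left(-1368\right) \left(-2\right) = 2736$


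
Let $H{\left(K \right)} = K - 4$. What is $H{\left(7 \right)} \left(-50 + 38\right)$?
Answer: $-36$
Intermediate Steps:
$H{\left(K \right)} = -4 + K$ ($H{\left(K \right)} = K - 4 = -4 + K$)
$H{\left(7 \right)} \left(-50 + 38\right) = \left(-4 + 7\right) \left(-50 + 38\right) = 3 \left(-12\right) = -36$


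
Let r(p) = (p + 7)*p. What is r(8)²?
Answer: 14400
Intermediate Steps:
r(p) = p*(7 + p) (r(p) = (7 + p)*p = p*(7 + p))
r(8)² = (8*(7 + 8))² = (8*15)² = 120² = 14400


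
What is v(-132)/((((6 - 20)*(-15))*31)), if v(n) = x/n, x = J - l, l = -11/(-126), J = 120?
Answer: -15109/108274320 ≈ -0.00013954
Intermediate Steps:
l = 11/126 (l = -11*(-1/126) = 11/126 ≈ 0.087302)
x = 15109/126 (x = 120 - 1*11/126 = 120 - 11/126 = 15109/126 ≈ 119.91)
v(n) = 15109/(126*n)
v(-132)/((((6 - 20)*(-15))*31)) = ((15109/126)/(-132))/((((6 - 20)*(-15))*31)) = ((15109/126)*(-1/132))/((-14*(-15)*31)) = -15109/(16632*(210*31)) = -15109/16632/6510 = -15109/16632*1/6510 = -15109/108274320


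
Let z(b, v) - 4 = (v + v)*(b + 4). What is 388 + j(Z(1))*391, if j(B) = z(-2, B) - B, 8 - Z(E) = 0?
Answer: 11336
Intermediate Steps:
Z(E) = 8 (Z(E) = 8 - 1*0 = 8 + 0 = 8)
z(b, v) = 4 + 2*v*(4 + b) (z(b, v) = 4 + (v + v)*(b + 4) = 4 + (2*v)*(4 + b) = 4 + 2*v*(4 + b))
j(B) = 4 + 3*B (j(B) = (4 + 8*B + 2*(-2)*B) - B = (4 + 8*B - 4*B) - B = (4 + 4*B) - B = 4 + 3*B)
388 + j(Z(1))*391 = 388 + (4 + 3*8)*391 = 388 + (4 + 24)*391 = 388 + 28*391 = 388 + 10948 = 11336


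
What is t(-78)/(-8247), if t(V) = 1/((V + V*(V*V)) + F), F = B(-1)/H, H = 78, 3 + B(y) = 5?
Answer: 13/50885554181 ≈ 2.5548e-10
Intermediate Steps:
B(y) = 2 (B(y) = -3 + 5 = 2)
F = 1/39 (F = 2/78 = 2*(1/78) = 1/39 ≈ 0.025641)
t(V) = 1/(1/39 + V + V**3) (t(V) = 1/((V + V*(V*V)) + 1/39) = 1/((V + V*V**2) + 1/39) = 1/((V + V**3) + 1/39) = 1/(1/39 + V + V**3))
t(-78)/(-8247) = (39/(1 + 39*(-78) + 39*(-78)**3))/(-8247) = (39/(1 - 3042 + 39*(-474552)))*(-1/8247) = (39/(1 - 3042 - 18507528))*(-1/8247) = (39/(-18510569))*(-1/8247) = (39*(-1/18510569))*(-1/8247) = -39/18510569*(-1/8247) = 13/50885554181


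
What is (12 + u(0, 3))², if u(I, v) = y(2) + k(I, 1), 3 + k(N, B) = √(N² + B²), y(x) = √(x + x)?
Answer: 144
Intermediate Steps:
y(x) = √2*√x (y(x) = √(2*x) = √2*√x)
k(N, B) = -3 + √(B² + N²) (k(N, B) = -3 + √(N² + B²) = -3 + √(B² + N²))
u(I, v) = -1 + √(1 + I²) (u(I, v) = √2*√2 + (-3 + √(1² + I²)) = 2 + (-3 + √(1 + I²)) = -1 + √(1 + I²))
(12 + u(0, 3))² = (12 + (-1 + √(1 + 0²)))² = (12 + (-1 + √(1 + 0)))² = (12 + (-1 + √1))² = (12 + (-1 + 1))² = (12 + 0)² = 12² = 144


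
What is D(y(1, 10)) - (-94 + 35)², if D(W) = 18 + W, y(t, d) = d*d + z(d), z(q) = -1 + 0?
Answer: -3364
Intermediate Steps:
z(q) = -1
y(t, d) = -1 + d² (y(t, d) = d*d - 1 = d² - 1 = -1 + d²)
D(y(1, 10)) - (-94 + 35)² = (18 + (-1 + 10²)) - (-94 + 35)² = (18 + (-1 + 100)) - 1*(-59)² = (18 + 99) - 1*3481 = 117 - 3481 = -3364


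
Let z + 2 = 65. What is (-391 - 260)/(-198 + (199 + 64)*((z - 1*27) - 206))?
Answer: 651/44908 ≈ 0.014496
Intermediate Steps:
z = 63 (z = -2 + 65 = 63)
(-391 - 260)/(-198 + (199 + 64)*((z - 1*27) - 206)) = (-391 - 260)/(-198 + (199 + 64)*((63 - 1*27) - 206)) = -651/(-198 + 263*((63 - 27) - 206)) = -651/(-198 + 263*(36 - 206)) = -651/(-198 + 263*(-170)) = -651/(-198 - 44710) = -651/(-44908) = -651*(-1/44908) = 651/44908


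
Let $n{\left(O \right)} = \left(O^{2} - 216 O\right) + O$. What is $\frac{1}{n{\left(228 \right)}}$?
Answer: $\frac{1}{2964} \approx 0.00033738$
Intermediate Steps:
$n{\left(O \right)} = O^{2} - 215 O$
$\frac{1}{n{\left(228 \right)}} = \frac{1}{228 \left(-215 + 228\right)} = \frac{1}{228 \cdot 13} = \frac{1}{2964}$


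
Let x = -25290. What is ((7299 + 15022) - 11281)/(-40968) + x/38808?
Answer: -3390095/3680292 ≈ -0.92115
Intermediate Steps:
((7299 + 15022) - 11281)/(-40968) + x/38808 = ((7299 + 15022) - 11281)/(-40968) - 25290/38808 = (22321 - 11281)*(-1/40968) - 25290*1/38808 = 11040*(-1/40968) - 1405/2156 = -460/1707 - 1405/2156 = -3390095/3680292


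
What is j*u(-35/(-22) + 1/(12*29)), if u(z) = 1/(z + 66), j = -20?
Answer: -76560/258749 ≈ -0.29589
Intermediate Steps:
u(z) = 1/(66 + z)
j*u(-35/(-22) + 1/(12*29)) = -20/(66 + (-35/(-22) + 1/(12*29))) = -20/(66 + (-35*(-1/22) + (1/12)*(1/29))) = -20/(66 + (35/22 + 1/348)) = -20/(66 + 6101/3828) = -20/258749/3828 = -20*3828/258749 = -76560/258749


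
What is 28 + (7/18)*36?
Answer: 42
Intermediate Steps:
28 + (7/18)*36 = 28 + 14 = 42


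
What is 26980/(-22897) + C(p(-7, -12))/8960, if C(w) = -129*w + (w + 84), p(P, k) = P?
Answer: -1566441/1465408 ≈ -1.0689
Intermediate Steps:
C(w) = 84 - 128*w (C(w) = -129*w + (84 + w) = 84 - 128*w)
26980/(-22897) + C(p(-7, -12))/8960 = 26980/(-22897) + (84 - 128*(-7))/8960 = 26980*(-1/22897) + (84 + 896)*(1/8960) = -26980/22897 + 980*(1/8960) = -26980/22897 + 7/64 = -1566441/1465408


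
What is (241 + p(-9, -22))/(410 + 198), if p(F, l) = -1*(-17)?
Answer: 129/304 ≈ 0.42434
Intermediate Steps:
p(F, l) = 17
(241 + p(-9, -22))/(410 + 198) = (241 + 17)/(410 + 198) = 258/608 = 258*(1/608) = 129/304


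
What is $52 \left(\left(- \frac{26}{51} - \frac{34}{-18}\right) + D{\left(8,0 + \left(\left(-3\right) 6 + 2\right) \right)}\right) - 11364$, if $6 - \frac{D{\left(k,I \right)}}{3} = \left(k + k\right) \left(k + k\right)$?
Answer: $- \frac{7694720}{153} \approx -50292.0$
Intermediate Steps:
$D{\left(k,I \right)} = 18 - 12 k^{2}$ ($D{\left(k,I \right)} = 18 - 3 \left(k + k\right) \left(k + k\right) = 18 - 3 \cdot 2 k 2 k = 18 - 3 \cdot 4 k^{2} = 18 - 12 k^{2}$)
$52 \left(\left(- \frac{26}{51} - \frac{34}{-18}\right) + D{\left(8,0 + \left(\left(-3\right) 6 + 2\right) \right)}\right) - 11364 = 52 \left(\left(- \frac{26}{51} - \frac{34}{-18}\right) + \left(18 - 12 \cdot 8^{2}\right)\right) - 11364 = 52 \left(\left(\left(-26\right) \frac{1}{51} - - \frac{17}{9}\right) + \left(18 - 768\right)\right) - 11364 = 52 \left(\left(- \frac{26}{51} + \frac{17}{9}\right) + \left(18 - 768\right)\right) - 11364 = 52 \left(\frac{211}{153} - 750\right) - 11364 = 52 \left(- \frac{114539}{153}\right) - 11364 = - \frac{5956028}{153} - 11364 = - \frac{7694720}{153}$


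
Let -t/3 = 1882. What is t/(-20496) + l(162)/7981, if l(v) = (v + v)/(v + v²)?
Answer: 1224156555/4443884648 ≈ 0.27547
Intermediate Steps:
t = -5646 (t = -3*1882 = -5646)
l(v) = 2*v/(v + v²) (l(v) = (2*v)/(v + v²) = 2*v/(v + v²))
t/(-20496) + l(162)/7981 = -5646/(-20496) + (2/(1 + 162))/7981 = -5646*(-1/20496) + (2/163)*(1/7981) = 941/3416 + (2*(1/163))*(1/7981) = 941/3416 + (2/163)*(1/7981) = 941/3416 + 2/1300903 = 1224156555/4443884648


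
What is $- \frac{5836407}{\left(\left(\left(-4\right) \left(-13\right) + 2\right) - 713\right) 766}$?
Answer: $\frac{5836407}{504794} \approx 11.562$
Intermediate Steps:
$- \frac{5836407}{\left(\left(\left(-4\right) \left(-13\right) + 2\right) - 713\right) 766} = - \frac{5836407}{\left(\left(52 + 2\right) - 713\right) 766} = - \frac{5836407}{\left(54 - 713\right) 766} = - \frac{5836407}{\left(-659\right) 766} = - \frac{5836407}{-504794} = \left(-5836407\right) \left(- \frac{1}{504794}\right) = \frac{5836407}{504794}$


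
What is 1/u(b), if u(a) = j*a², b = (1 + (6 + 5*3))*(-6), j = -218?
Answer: -1/3798432 ≈ -2.6327e-7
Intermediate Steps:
b = -132 (b = (1 + (6 + 15))*(-6) = (1 + 21)*(-6) = 22*(-6) = -132)
u(a) = -218*a²
1/u(b) = 1/(-218*(-132)²) = 1/(-218*17424) = 1/(-3798432) = -1/3798432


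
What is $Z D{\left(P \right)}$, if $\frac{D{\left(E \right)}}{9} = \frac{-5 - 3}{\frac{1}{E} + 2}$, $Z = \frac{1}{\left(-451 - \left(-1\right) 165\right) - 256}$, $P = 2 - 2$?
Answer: $0$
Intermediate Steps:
$P = 0$
$Z = - \frac{1}{542}$ ($Z = \frac{1}{\left(-451 - -165\right) - 256} = \frac{1}{\left(-451 + 165\right) - 256} = \frac{1}{-286 - 256} = \frac{1}{-542} = - \frac{1}{542} \approx -0.001845$)
$D{\left(E \right)} = - \frac{72}{2 + \frac{1}{E}}$ ($D{\left(E \right)} = 9 \frac{-5 - 3}{\frac{1}{E} + 2} = 9 \left(- \frac{8}{2 + \frac{1}{E}}\right) = - \frac{72}{2 + \frac{1}{E}}$)
$Z D{\left(P \right)} = - \frac{\left(-72\right) 0 \frac{1}{1 + 2 \cdot 0}}{542} = - \frac{\left(-72\right) 0 \frac{1}{1 + 0}}{542} = - \frac{\left(-72\right) 0 \cdot 1^{-1}}{542} = - \frac{\left(-72\right) 0 \cdot 1}{542} = \left(- \frac{1}{542}\right) 0 = 0$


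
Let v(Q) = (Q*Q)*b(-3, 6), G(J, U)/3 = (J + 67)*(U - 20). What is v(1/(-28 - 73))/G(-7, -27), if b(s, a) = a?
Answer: -1/14383410 ≈ -6.9525e-8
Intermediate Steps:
G(J, U) = 3*(-20 + U)*(67 + J) (G(J, U) = 3*((J + 67)*(U - 20)) = 3*((67 + J)*(-20 + U)) = 3*((-20 + U)*(67 + J)) = 3*(-20 + U)*(67 + J))
v(Q) = 6*Q**2 (v(Q) = (Q*Q)*6 = Q**2*6 = 6*Q**2)
v(1/(-28 - 73))/G(-7, -27) = (6*(1/(-28 - 73))**2)/(-4020 - 60*(-7) + 201*(-27) + 3*(-7)*(-27)) = (6*(1/(-101))**2)/(-4020 + 420 - 5427 + 567) = (6*(-1/101)**2)/(-8460) = (6*(1/10201))*(-1/8460) = (6/10201)*(-1/8460) = -1/14383410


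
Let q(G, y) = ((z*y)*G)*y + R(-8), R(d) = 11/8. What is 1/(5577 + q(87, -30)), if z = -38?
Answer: -8/23758573 ≈ -3.3672e-7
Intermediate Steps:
R(d) = 11/8 (R(d) = 11*(1/8) = 11/8)
q(G, y) = 11/8 - 38*G*y**2 (q(G, y) = ((-38*y)*G)*y + 11/8 = (-38*G*y)*y + 11/8 = -38*G*y**2 + 11/8 = 11/8 - 38*G*y**2)
1/(5577 + q(87, -30)) = 1/(5577 + (11/8 - 38*87*(-30)**2)) = 1/(5577 + (11/8 - 38*87*900)) = 1/(5577 + (11/8 - 2975400)) = 1/(5577 - 23803189/8) = 1/(-23758573/8) = -8/23758573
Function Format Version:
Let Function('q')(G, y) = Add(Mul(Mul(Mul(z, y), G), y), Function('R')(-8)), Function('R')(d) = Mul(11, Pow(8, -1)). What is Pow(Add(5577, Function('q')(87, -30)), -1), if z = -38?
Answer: Rational(-8, 23758573) ≈ -3.3672e-7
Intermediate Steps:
Function('R')(d) = Rational(11, 8) (Function('R')(d) = Mul(11, Rational(1, 8)) = Rational(11, 8))
Function('q')(G, y) = Add(Rational(11, 8), Mul(-38, G, Pow(y, 2))) (Function('q')(G, y) = Add(Mul(Mul(Mul(-38, y), G), y), Rational(11, 8)) = Add(Mul(Mul(-38, G, y), y), Rational(11, 8)) = Add(Mul(-38, G, Pow(y, 2)), Rational(11, 8)) = Add(Rational(11, 8), Mul(-38, G, Pow(y, 2))))
Pow(Add(5577, Function('q')(87, -30)), -1) = Pow(Add(5577, Add(Rational(11, 8), Mul(-38, 87, Pow(-30, 2)))), -1) = Pow(Add(5577, Add(Rational(11, 8), Mul(-38, 87, 900))), -1) = Pow(Add(5577, Add(Rational(11, 8), -2975400)), -1) = Pow(Add(5577, Rational(-23803189, 8)), -1) = Pow(Rational(-23758573, 8), -1) = Rational(-8, 23758573)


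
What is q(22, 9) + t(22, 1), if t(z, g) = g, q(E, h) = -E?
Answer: -21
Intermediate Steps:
q(22, 9) + t(22, 1) = -1*22 + 1 = -22 + 1 = -21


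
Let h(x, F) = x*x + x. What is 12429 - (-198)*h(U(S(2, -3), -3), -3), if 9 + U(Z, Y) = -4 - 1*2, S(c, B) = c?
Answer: 54009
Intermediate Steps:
U(Z, Y) = -15 (U(Z, Y) = -9 + (-4 - 1*2) = -9 + (-4 - 2) = -9 - 6 = -15)
h(x, F) = x + x² (h(x, F) = x² + x = x + x²)
12429 - (-198)*h(U(S(2, -3), -3), -3) = 12429 - (-198)*(-15*(1 - 15)) = 12429 - (-198)*(-15*(-14)) = 12429 - (-198)*210 = 12429 - 1*(-41580) = 12429 + 41580 = 54009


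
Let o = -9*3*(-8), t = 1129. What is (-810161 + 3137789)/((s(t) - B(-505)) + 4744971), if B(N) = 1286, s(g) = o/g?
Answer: 2627892012/5355620581 ≈ 0.49068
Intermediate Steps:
o = 216 (o = -27*(-8) = 216)
s(g) = 216/g
(-810161 + 3137789)/((s(t) - B(-505)) + 4744971) = (-810161 + 3137789)/((216/1129 - 1*1286) + 4744971) = 2327628/((216*(1/1129) - 1286) + 4744971) = 2327628/((216/1129 - 1286) + 4744971) = 2327628/(-1451678/1129 + 4744971) = 2327628/(5355620581/1129) = 2327628*(1129/5355620581) = 2627892012/5355620581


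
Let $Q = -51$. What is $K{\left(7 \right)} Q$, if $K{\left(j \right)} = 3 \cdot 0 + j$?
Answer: $-357$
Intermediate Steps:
$K{\left(j \right)} = j$ ($K{\left(j \right)} = 0 + j = j$)
$K{\left(7 \right)} Q = 7 \left(-51\right) = -357$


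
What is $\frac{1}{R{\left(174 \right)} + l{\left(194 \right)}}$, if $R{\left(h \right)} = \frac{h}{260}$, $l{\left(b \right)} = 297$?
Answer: $\frac{130}{38697} \approx 0.0033594$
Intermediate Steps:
$R{\left(h \right)} = \frac{h}{260}$ ($R{\left(h \right)} = h \frac{1}{260} = \frac{h}{260}$)
$\frac{1}{R{\left(174 \right)} + l{\left(194 \right)}} = \frac{1}{\frac{1}{260} \cdot 174 + 297} = \frac{1}{\frac{87}{130} + 297} = \frac{1}{\frac{38697}{130}} = \frac{130}{38697}$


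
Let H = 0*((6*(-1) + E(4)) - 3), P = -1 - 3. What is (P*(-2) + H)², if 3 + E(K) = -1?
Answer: 64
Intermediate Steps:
E(K) = -4 (E(K) = -3 - 1 = -4)
P = -4
H = 0 (H = 0*((6*(-1) - 4) - 3) = 0*((-6 - 4) - 3) = 0*(-10 - 3) = 0*(-13) = 0)
(P*(-2) + H)² = (-4*(-2) + 0)² = (8 + 0)² = 8² = 64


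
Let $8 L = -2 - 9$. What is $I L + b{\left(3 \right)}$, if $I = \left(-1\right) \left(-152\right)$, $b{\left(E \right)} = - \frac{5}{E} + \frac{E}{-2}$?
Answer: $- \frac{1273}{6} \approx -212.17$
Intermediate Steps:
$L = - \frac{11}{8}$ ($L = \frac{-2 - 9}{8} = \frac{1}{8} \left(-11\right) = - \frac{11}{8} \approx -1.375$)
$b{\left(E \right)} = - \frac{5}{E} - \frac{E}{2}$ ($b{\left(E \right)} = - \frac{5}{E} + E \left(- \frac{1}{2}\right) = - \frac{5}{E} - \frac{E}{2}$)
$I = 152$
$I L + b{\left(3 \right)} = 152 \left(- \frac{11}{8}\right) - \left(\frac{3}{2} + \frac{5}{3}\right) = -209 - \frac{19}{6} = - \frac{1273}{6}$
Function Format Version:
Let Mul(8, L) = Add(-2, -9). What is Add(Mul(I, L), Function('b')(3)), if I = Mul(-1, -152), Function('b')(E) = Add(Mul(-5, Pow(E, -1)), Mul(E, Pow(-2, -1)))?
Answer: Rational(-1273, 6) ≈ -212.17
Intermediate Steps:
L = Rational(-11, 8) (L = Mul(Rational(1, 8), Add(-2, -9)) = Mul(Rational(1, 8), -11) = Rational(-11, 8) ≈ -1.3750)
Function('b')(E) = Add(Mul(-5, Pow(E, -1)), Mul(Rational(-1, 2), E)) (Function('b')(E) = Add(Mul(-5, Pow(E, -1)), Mul(E, Rational(-1, 2))) = Add(Mul(-5, Pow(E, -1)), Mul(Rational(-1, 2), E)))
I = 152
Add(Mul(I, L), Function('b')(3)) = Add(Mul(152, Rational(-11, 8)), Add(Mul(-5, Pow(3, -1)), Mul(Rational(-1, 2), 3))) = Add(-209, Add(Mul(-5, Rational(1, 3)), Rational(-3, 2))) = Add(-209, Add(Rational(-5, 3), Rational(-3, 2))) = Add(-209, Rational(-19, 6)) = Rational(-1273, 6)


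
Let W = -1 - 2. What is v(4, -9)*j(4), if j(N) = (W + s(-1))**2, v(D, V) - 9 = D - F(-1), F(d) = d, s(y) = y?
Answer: 224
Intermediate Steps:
W = -3
v(D, V) = 10 + D (v(D, V) = 9 + (D - 1*(-1)) = 9 + (D + 1) = 9 + (1 + D) = 10 + D)
j(N) = 16 (j(N) = (-3 - 1)**2 = (-4)**2 = 16)
v(4, -9)*j(4) = (10 + 4)*16 = 14*16 = 224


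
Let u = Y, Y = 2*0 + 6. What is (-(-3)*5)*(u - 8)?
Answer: -30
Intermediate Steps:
Y = 6 (Y = 0 + 6 = 6)
u = 6
(-(-3)*5)*(u - 8) = (-(-3)*5)*(6 - 8) = -3*(-5)*(-2) = 15*(-2) = -30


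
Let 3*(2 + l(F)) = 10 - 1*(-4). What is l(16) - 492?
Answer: -1468/3 ≈ -489.33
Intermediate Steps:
l(F) = 8/3 (l(F) = -2 + (10 - 1*(-4))/3 = -2 + (10 + 4)/3 = -2 + (1/3)*14 = -2 + 14/3 = 8/3)
l(16) - 492 = 8/3 - 492 = -1468/3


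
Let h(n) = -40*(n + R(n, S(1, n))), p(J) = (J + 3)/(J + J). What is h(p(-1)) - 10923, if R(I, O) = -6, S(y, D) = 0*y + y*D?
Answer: -10643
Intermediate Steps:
S(y, D) = D*y (S(y, D) = 0 + D*y = D*y)
p(J) = (3 + J)/(2*J) (p(J) = (3 + J)/((2*J)) = (3 + J)*(1/(2*J)) = (3 + J)/(2*J))
h(n) = 240 - 40*n (h(n) = -40*(n - 6) = -40*(-6 + n) = 240 - 40*n)
h(p(-1)) - 10923 = (240 - 20*(3 - 1)/(-1)) - 10923 = (240 - 20*(-1)*2) - 10923 = (240 - 40*(-1)) - 10923 = (240 + 40) - 10923 = 280 - 10923 = -10643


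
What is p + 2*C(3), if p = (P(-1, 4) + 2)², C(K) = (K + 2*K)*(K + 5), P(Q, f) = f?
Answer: 180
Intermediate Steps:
C(K) = 3*K*(5 + K) (C(K) = (3*K)*(5 + K) = 3*K*(5 + K))
p = 36 (p = (4 + 2)² = 6² = 36)
p + 2*C(3) = 36 + 2*(3*3*(5 + 3)) = 36 + 2*(3*3*8) = 36 + 2*72 = 36 + 144 = 180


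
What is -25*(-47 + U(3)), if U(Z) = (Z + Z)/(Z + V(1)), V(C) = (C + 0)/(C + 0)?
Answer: 2275/2 ≈ 1137.5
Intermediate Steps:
V(C) = 1 (V(C) = C/C = 1)
U(Z) = 2*Z/(1 + Z) (U(Z) = (Z + Z)/(Z + 1) = (2*Z)/(1 + Z) = 2*Z/(1 + Z))
-25*(-47 + U(3)) = -25*(-47 + 2*3/(1 + 3)) = -25*(-47 + 2*3/4) = -25*(-47 + 2*3*(¼)) = -25*(-47 + 3/2) = -25*(-91/2) = 2275/2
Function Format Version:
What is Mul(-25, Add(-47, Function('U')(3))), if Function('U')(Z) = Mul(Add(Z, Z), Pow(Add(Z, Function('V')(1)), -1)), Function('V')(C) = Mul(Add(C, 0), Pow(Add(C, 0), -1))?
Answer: Rational(2275, 2) ≈ 1137.5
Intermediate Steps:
Function('V')(C) = 1 (Function('V')(C) = Mul(C, Pow(C, -1)) = 1)
Function('U')(Z) = Mul(2, Z, Pow(Add(1, Z), -1)) (Function('U')(Z) = Mul(Add(Z, Z), Pow(Add(Z, 1), -1)) = Mul(Mul(2, Z), Pow(Add(1, Z), -1)) = Mul(2, Z, Pow(Add(1, Z), -1)))
Mul(-25, Add(-47, Function('U')(3))) = Mul(-25, Add(-47, Mul(2, 3, Pow(Add(1, 3), -1)))) = Mul(-25, Add(-47, Mul(2, 3, Pow(4, -1)))) = Mul(-25, Add(-47, Mul(2, 3, Rational(1, 4)))) = Mul(-25, Add(-47, Rational(3, 2))) = Mul(-25, Rational(-91, 2)) = Rational(2275, 2)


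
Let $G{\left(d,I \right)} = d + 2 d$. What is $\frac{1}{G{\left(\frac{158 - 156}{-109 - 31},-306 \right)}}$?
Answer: $- \frac{70}{3} \approx -23.333$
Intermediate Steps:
$G{\left(d,I \right)} = 3 d$
$\frac{1}{G{\left(\frac{158 - 156}{-109 - 31},-306 \right)}} = \frac{1}{3 \frac{158 - 156}{-109 - 31}} = \frac{1}{3 \frac{2}{-140}} = \frac{1}{3 \cdot 2 \left(- \frac{1}{140}\right)} = \frac{1}{3 \left(- \frac{1}{70}\right)} = \frac{1}{- \frac{3}{70}} = - \frac{70}{3}$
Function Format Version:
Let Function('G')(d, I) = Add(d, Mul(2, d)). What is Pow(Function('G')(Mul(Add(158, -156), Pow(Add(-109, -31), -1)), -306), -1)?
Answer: Rational(-70, 3) ≈ -23.333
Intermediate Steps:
Function('G')(d, I) = Mul(3, d)
Pow(Function('G')(Mul(Add(158, -156), Pow(Add(-109, -31), -1)), -306), -1) = Pow(Mul(3, Mul(Add(158, -156), Pow(Add(-109, -31), -1))), -1) = Pow(Mul(3, Mul(2, Pow(-140, -1))), -1) = Pow(Mul(3, Mul(2, Rational(-1, 140))), -1) = Pow(Mul(3, Rational(-1, 70)), -1) = Pow(Rational(-3, 70), -1) = Rational(-70, 3)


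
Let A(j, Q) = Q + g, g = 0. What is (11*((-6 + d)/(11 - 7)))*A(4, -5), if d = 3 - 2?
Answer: 275/4 ≈ 68.750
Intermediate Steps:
A(j, Q) = Q (A(j, Q) = Q + 0 = Q)
d = 1
(11*((-6 + d)/(11 - 7)))*A(4, -5) = (11*((-6 + 1)/(11 - 7)))*(-5) = (11*(-5/4))*(-5) = -55/4*(-5) = 275/4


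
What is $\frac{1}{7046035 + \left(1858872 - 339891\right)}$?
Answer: $\frac{1}{8565016} \approx 1.1675 \cdot 10^{-7}$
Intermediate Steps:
$\frac{1}{7046035 + \left(1858872 - 339891\right)} = \frac{1}{7046035 + 1518981} = \frac{1}{8565016}$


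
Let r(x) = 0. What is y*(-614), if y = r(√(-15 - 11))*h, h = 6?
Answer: 0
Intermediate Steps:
y = 0 (y = 0*6 = 0)
y*(-614) = 0*(-614) = 0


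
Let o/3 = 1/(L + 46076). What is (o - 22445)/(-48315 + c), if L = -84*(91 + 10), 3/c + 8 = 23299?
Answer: 19651838010167/42302452853904 ≈ 0.46456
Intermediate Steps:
c = 3/23291 (c = 3/(-8 + 23299) = 3/23291 ≈ 0.00012881)
L = -8484 (L = -84*101 = -8484)
o = 3/37592 (o = 3/(-8484 + 46076) = 3/37592 ≈ 7.9804e-5)
(o - 22445)/(-48315 + c) = (3/37592 - 22445)/(-48315 + 3/23291) = -843752437/(37592*(-1125304662/23291)) = -843752437/37592*(-23291/1125304662) = 19651838010167/42302452853904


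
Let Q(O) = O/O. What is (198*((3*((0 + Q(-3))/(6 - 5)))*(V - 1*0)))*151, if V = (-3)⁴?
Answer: 7265214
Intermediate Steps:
V = 81
Q(O) = 1
(198*((3*((0 + Q(-3))/(6 - 5)))*(V - 1*0)))*151 = (198*((3*((0 + 1)/(6 - 5)))*(81 - 1*0)))*151 = (198*((3*(1/1))*(81 + 0)))*151 = (198*((3*(1*1))*81))*151 = (198*((3*1)*81))*151 = (198*(3*81))*151 = (198*243)*151 = 48114*151 = 7265214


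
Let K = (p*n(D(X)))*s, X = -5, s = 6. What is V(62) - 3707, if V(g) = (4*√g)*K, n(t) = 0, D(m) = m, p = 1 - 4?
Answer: -3707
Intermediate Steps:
p = -3
K = 0 (K = -3*0*6 = 0*6 = 0)
V(g) = 0 (V(g) = (4*√g)*0 = 0)
V(62) - 3707 = 0 - 3707 = -3707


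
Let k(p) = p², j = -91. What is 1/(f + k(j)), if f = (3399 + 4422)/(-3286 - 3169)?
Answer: 6455/53446034 ≈ 0.00012078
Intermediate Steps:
f = -7821/6455 (f = 7821/(-6455) = 7821*(-1/6455) = -7821/6455 ≈ -1.2116)
1/(f + k(j)) = 1/(-7821/6455 + (-91)²) = 1/(-7821/6455 + 8281) = 1/(53446034/6455) = 6455/53446034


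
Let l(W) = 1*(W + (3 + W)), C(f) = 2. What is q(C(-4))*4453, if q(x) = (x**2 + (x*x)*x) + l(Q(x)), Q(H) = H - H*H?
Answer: 48983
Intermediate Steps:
Q(H) = H - H**2
l(W) = 3 + 2*W (l(W) = 1*(3 + 2*W) = 3 + 2*W)
q(x) = 3 + x**2 + x**3 + 2*x*(1 - x) (q(x) = (x**2 + (x*x)*x) + (3 + 2*(x*(1 - x))) = (x**2 + x**2*x) + (3 + 2*x*(1 - x)) = (x**2 + x**3) + (3 + 2*x*(1 - x)) = 3 + x**2 + x**3 + 2*x*(1 - x))
q(C(-4))*4453 = (3 + 2**3 - 1*2**2 + 2*2)*4453 = (3 + 8 - 1*4 + 4)*4453 = (3 + 8 - 4 + 4)*4453 = 11*4453 = 48983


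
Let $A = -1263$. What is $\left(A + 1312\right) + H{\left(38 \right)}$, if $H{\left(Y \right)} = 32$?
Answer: $81$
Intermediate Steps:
$\left(A + 1312\right) + H{\left(38 \right)} = \left(-1263 + 1312\right) + 32 = 49 + 32 = 81$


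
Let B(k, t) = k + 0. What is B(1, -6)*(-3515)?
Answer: -3515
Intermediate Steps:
B(k, t) = k
B(1, -6)*(-3515) = 1*(-3515) = -3515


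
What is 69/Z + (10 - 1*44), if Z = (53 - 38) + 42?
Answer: -623/19 ≈ -32.789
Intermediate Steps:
Z = 57 (Z = 15 + 42 = 57)
69/Z + (10 - 1*44) = 69/57 + (10 - 1*44) = (1/57)*69 + (10 - 44) = 23/19 - 34 = -623/19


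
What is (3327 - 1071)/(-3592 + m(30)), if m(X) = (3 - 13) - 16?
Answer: -376/603 ≈ -0.62355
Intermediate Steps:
m(X) = -26 (m(X) = -10 - 16 = -26)
(3327 - 1071)/(-3592 + m(30)) = (3327 - 1071)/(-3592 - 26) = 2256/(-3618) = 2256*(-1/3618) = -376/603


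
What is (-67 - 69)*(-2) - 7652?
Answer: -7380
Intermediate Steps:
(-67 - 69)*(-2) - 7652 = -136*(-2) - 7652 = 272 - 7652 = -7380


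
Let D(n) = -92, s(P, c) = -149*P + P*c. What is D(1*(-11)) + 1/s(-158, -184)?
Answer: -4840487/52614 ≈ -92.000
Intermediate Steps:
D(1*(-11)) + 1/s(-158, -184) = -92 + 1/(-158*(-149 - 184)) = -92 + 1/(-158*(-333)) = -92 + 1/52614 = -4840487/52614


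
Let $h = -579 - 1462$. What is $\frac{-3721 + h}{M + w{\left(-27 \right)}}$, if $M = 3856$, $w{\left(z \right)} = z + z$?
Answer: $- \frac{2881}{1901} \approx -1.5155$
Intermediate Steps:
$w{\left(z \right)} = 2 z$
$h = -2041$
$\frac{-3721 + h}{M + w{\left(-27 \right)}} = \frac{-3721 - 2041}{3856 + 2 \left(-27\right)} = - \frac{5762}{3856 - 54} = - \frac{5762}{3802} = \left(-5762\right) \frac{1}{3802} = - \frac{2881}{1901}$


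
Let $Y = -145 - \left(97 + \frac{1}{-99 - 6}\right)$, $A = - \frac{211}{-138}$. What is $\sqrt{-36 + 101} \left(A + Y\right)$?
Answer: $- \frac{387143 \sqrt{65}}{1610} \approx -1938.7$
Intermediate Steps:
$A = \frac{211}{138}$ ($A = \left(-211\right) \left(- \frac{1}{138}\right) = \frac{211}{138} \approx 1.529$)
$Y = - \frac{25409}{105}$ ($Y = -145 - \left(97 + \frac{1}{-105}\right) = -145 - \left(97 - \frac{1}{105}\right) = -145 - \frac{10184}{105} = - \frac{25409}{105} \approx -241.99$)
$\sqrt{-36 + 101} \left(A + Y\right) = \sqrt{-36 + 101} \left(\frac{211}{138} - \frac{25409}{105}\right) = \sqrt{65} \left(- \frac{387143}{1610}\right) = - \frac{387143 \sqrt{65}}{1610}$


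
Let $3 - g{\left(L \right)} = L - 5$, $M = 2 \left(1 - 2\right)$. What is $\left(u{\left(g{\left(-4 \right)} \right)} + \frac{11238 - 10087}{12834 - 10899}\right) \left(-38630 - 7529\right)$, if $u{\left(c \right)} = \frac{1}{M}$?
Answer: $- \frac{16940353}{3870} \approx -4377.4$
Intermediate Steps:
$M = -2$ ($M = 2 \left(-1\right) = -2$)
$g{\left(L \right)} = 8 - L$ ($g{\left(L \right)} = 3 - \left(L - 5\right) = 3 - \left(-5 + L\right) = 8 - L$)
$u{\left(c \right)} = - \frac{1}{2}$ ($u{\left(c \right)} = \frac{1}{-2} = - \frac{1}{2}$)
$\left(u{\left(g{\left(-4 \right)} \right)} + \frac{11238 - 10087}{12834 - 10899}\right) \left(-38630 - 7529\right) = \left(- \frac{1}{2} + \frac{11238 - 10087}{12834 - 10899}\right) \left(-38630 - 7529\right) = \left(- \frac{1}{2} + \frac{1151}{1935}\right) \left(-46159\right) = \frac{367}{3870} \left(-46159\right) = - \frac{16940353}{3870}$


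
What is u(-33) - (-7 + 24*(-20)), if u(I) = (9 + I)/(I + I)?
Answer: 5361/11 ≈ 487.36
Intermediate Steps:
u(I) = (9 + I)/(2*I) (u(I) = (9 + I)/((2*I)) = (9 + I)*(1/(2*I)) = (9 + I)/(2*I))
u(-33) - (-7 + 24*(-20)) = (1/2)*(9 - 33)/(-33) - (-7 + 24*(-20)) = (1/2)*(-1/33)*(-24) - (-7 - 480) = 4/11 - 1*(-487) = 4/11 + 487 = 5361/11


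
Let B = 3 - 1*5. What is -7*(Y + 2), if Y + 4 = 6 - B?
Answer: -42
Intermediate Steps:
B = -2 (B = 3 - 5 = -2)
Y = 4 (Y = -4 + (6 - 1*(-2)) = -4 + (6 + 2) = -4 + 8 = 4)
-7*(Y + 2) = -7*(4 + 2) = -7*6 = -42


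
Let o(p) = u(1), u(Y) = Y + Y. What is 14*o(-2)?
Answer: 28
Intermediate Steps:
u(Y) = 2*Y
o(p) = 2 (o(p) = 2*1 = 2)
14*o(-2) = 14*2 = 28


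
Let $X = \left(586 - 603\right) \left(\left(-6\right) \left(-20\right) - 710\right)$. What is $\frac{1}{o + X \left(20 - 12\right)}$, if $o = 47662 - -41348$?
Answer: $\frac{1}{169250} \approx 5.9084 \cdot 10^{-6}$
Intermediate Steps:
$o = 89010$ ($o = 47662 + 41348 = 89010$)
$X = 10030$ ($X = - 17 \left(120 - 710\right) = \left(-17\right) \left(-590\right) = 10030$)
$\frac{1}{o + X \left(20 - 12\right)} = \frac{1}{89010 + 10030 \left(20 - 12\right)} = \frac{1}{89010 + 10030 \cdot 8} = \frac{1}{89010 + 80240} = \frac{1}{169250}$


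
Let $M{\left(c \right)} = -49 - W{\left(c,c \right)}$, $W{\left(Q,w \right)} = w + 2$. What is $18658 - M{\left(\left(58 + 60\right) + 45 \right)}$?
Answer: $18872$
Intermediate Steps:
$W{\left(Q,w \right)} = 2 + w$
$M{\left(c \right)} = -51 - c$ ($M{\left(c \right)} = -49 - \left(2 + c\right) = -51 - c$)
$18658 - M{\left(\left(58 + 60\right) + 45 \right)} = 18658 - \left(-51 - \left(\left(58 + 60\right) + 45\right)\right) = 18658 - \left(-51 - \left(118 + 45\right)\right) = 18658 - \left(-51 - 163\right) = 18658 - -214 = 18658 + 214 = 18872$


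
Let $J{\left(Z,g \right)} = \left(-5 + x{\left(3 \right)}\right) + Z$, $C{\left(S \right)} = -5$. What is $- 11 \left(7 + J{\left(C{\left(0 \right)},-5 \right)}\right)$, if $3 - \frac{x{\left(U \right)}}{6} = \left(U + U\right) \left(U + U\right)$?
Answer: $2211$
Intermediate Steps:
$x{\left(U \right)} = 18 - 24 U^{2}$ ($x{\left(U \right)} = 18 - 6 \left(U + U\right) \left(U + U\right) = 18 - 6 \cdot 2 U 2 U = 18 - 6 \cdot 4 U^{2} = 18 - 24 U^{2}$)
$J{\left(Z,g \right)} = -203 + Z$ ($J{\left(Z,g \right)} = \left(-5 + \left(18 - 24 \cdot 3^{2}\right)\right) + Z = \left(-5 + \left(18 - 216\right)\right) + Z = \left(-5 - 198\right) + Z = -203 + Z$)
$- 11 \left(7 + J{\left(C{\left(0 \right)},-5 \right)}\right) = - 11 \left(7 - 208\right) = \left(-11\right) \left(-201\right) = 2211$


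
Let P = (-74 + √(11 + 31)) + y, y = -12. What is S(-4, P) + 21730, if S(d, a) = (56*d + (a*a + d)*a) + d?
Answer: -625046 + 22226*√42 ≈ -4.8101e+5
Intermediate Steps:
P = -86 + √42 (P = (-74 + √(11 + 31)) - 12 = (-74 + √42) - 12 = -86 + √42 ≈ -79.519)
S(d, a) = 57*d + a*(d + a²) (S(d, a) = (56*d + (a² + d)*a) + d = (56*d + (d + a²)*a) + d = (56*d + a*(d + a²)) + d = 57*d + a*(d + a²))
S(-4, P) + 21730 = ((-86 + √42)³ + 57*(-4) + (-86 + √42)*(-4)) + 21730 = ((-86 + √42)³ - 228 + (344 - 4*√42)) + 21730 = (116 + (-86 + √42)³ - 4*√42) + 21730 = 21846 + (-86 + √42)³ - 4*√42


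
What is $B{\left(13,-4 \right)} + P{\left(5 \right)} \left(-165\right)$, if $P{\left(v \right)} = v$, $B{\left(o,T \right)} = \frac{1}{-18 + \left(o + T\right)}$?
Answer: $- \frac{7426}{9} \approx -825.11$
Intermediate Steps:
$B{\left(o,T \right)} = \frac{1}{-18 + T + o}$ ($B{\left(o,T \right)} = \frac{1}{-18 + \left(T + o\right)} = \frac{1}{-18 + T + o}$)
$B{\left(13,-4 \right)} + P{\left(5 \right)} \left(-165\right) = \frac{1}{-18 - 4 + 13} + 5 \left(-165\right) = \frac{1}{-9} - 825 = - \frac{1}{9} - 825 = - \frac{7426}{9}$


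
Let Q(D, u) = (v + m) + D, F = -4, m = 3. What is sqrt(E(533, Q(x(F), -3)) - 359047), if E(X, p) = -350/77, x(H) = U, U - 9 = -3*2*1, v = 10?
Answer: I*sqrt(43445237)/11 ≈ 599.21*I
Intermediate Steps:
U = 3 (U = 9 - 3*2*1 = 9 - 6*1 = 9 - 6 = 3)
x(H) = 3
Q(D, u) = 13 + D (Q(D, u) = (10 + 3) + D = 13 + D)
E(X, p) = -50/11 (E(X, p) = -350*1/77 = -50/11)
sqrt(E(533, Q(x(F), -3)) - 359047) = sqrt(-50/11 - 359047) = sqrt(-3949567/11) = I*sqrt(43445237)/11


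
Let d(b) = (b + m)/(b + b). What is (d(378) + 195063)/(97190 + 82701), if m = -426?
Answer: 12288965/11333133 ≈ 1.0843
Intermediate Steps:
d(b) = (-426 + b)/(2*b) (d(b) = (b - 426)/(b + b) = (-426 + b)/((2*b)) = (-426 + b)*(1/(2*b)) = (-426 + b)/(2*b))
(d(378) + 195063)/(97190 + 82701) = ((1/2)*(-426 + 378)/378 + 195063)/(97190 + 82701) = ((1/2)*(1/378)*(-48) + 195063)/179891 = (-4/63 + 195063)*(1/179891) = (12288965/63)*(1/179891) = 12288965/11333133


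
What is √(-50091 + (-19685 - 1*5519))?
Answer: 37*I*√55 ≈ 274.4*I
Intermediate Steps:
√(-50091 + (-19685 - 1*5519)) = √(-50091 + (-19685 - 5519)) = √(-50091 - 25204) = √(-75295) = 37*I*√55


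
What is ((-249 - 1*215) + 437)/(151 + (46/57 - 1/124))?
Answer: -190836/1072915 ≈ -0.17787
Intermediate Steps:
((-249 - 1*215) + 437)/(151 + (46/57 - 1/124)) = ((-249 - 215) + 437)/(151 + (46*(1/57) - 1*1/124)) = (-464 + 437)/(151 + (46/57 - 1/124)) = -27/(151 + 5647/7068) = -27/1072915/7068 = -27*7068/1072915 = -190836/1072915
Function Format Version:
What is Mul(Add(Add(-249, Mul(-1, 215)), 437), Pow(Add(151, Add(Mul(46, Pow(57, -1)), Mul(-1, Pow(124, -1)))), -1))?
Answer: Rational(-190836, 1072915) ≈ -0.17787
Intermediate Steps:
Mul(Add(Add(-249, Mul(-1, 215)), 437), Pow(Add(151, Add(Mul(46, Pow(57, -1)), Mul(-1, Pow(124, -1)))), -1)) = Mul(Add(Add(-249, -215), 437), Pow(Add(151, Add(Mul(46, Rational(1, 57)), Mul(-1, Rational(1, 124)))), -1)) = Mul(Add(-464, 437), Pow(Add(151, Add(Rational(46, 57), Rational(-1, 124))), -1)) = Mul(-27, Pow(Add(151, Rational(5647, 7068)), -1)) = Mul(-27, Pow(Rational(1072915, 7068), -1)) = Mul(-27, Rational(7068, 1072915)) = Rational(-190836, 1072915)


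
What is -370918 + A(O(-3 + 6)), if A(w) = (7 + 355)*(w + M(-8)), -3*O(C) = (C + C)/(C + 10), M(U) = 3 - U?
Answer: -4770892/13 ≈ -3.6699e+5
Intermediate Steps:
O(C) = -2*C/(3*(10 + C)) (O(C) = -(C + C)/(3*(C + 10)) = -2*C/(3*(10 + C)))
A(w) = 3982 + 362*w (A(w) = (7 + 355)*(w + (3 - 1*(-8))) = 362*(w + (3 + 8)) = 362*(w + 11) = 362*(11 + w) = 3982 + 362*w)
-370918 + A(O(-3 + 6)) = -370918 + (3982 + 362*(-2*(-3 + 6)/(30 + 3*(-3 + 6)))) = -370918 + (3982 + 362*(-2*3/(30 + 3*3))) = -370918 + (3982 + 362*(-2*3/(30 + 9))) = -370918 + (3982 + 362*(-2*3/39)) = -370918 + (3982 + 362*(-2*3*1/39)) = -370918 + (3982 + 362*(-2/13)) = -370918 + (3982 - 724/13) = -370918 + 51042/13 = -4770892/13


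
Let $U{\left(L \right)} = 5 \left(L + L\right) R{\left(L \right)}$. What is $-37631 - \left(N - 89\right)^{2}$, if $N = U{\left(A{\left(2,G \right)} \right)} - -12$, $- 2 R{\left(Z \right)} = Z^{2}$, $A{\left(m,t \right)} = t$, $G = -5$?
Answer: $-337935$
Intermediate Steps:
$R{\left(Z \right)} = - \frac{Z^{2}}{2}$
$U{\left(L \right)} = - 5 L^{3}$ ($U{\left(L \right)} = 5 \left(L + L\right) \left(- \frac{L^{2}}{2}\right) = 5 \cdot 2 L \left(- \frac{L^{2}}{2}\right) = 10 L \left(- \frac{L^{2}}{2}\right) = - 5 L^{3}$)
$N = 637$ ($N = - 5 \left(-5\right)^{3} - -12 = \left(-5\right) \left(-125\right) + 12 = 625 + 12 = 637$)
$-37631 - \left(N - 89\right)^{2} = -37631 - \left(637 - 89\right)^{2} = -37631 - 548^{2} = -37631 - 300304 = -337935$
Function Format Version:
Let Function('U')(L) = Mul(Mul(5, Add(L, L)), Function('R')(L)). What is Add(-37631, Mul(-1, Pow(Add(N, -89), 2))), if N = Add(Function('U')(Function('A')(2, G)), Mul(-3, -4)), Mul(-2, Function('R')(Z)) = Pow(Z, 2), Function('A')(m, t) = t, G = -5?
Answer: -337935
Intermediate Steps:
Function('R')(Z) = Mul(Rational(-1, 2), Pow(Z, 2))
Function('U')(L) = Mul(-5, Pow(L, 3)) (Function('U')(L) = Mul(Mul(5, Add(L, L)), Mul(Rational(-1, 2), Pow(L, 2))) = Mul(Mul(5, Mul(2, L)), Mul(Rational(-1, 2), Pow(L, 2))) = Mul(Mul(10, L), Mul(Rational(-1, 2), Pow(L, 2))) = Mul(-5, Pow(L, 3)))
N = 637 (N = Add(Mul(-5, Pow(-5, 3)), Mul(-3, -4)) = Add(Mul(-5, -125), 12) = Add(625, 12) = 637)
Add(-37631, Mul(-1, Pow(Add(N, -89), 2))) = Add(-37631, Mul(-1, Pow(Add(637, -89), 2))) = Add(-37631, Mul(-1, Pow(548, 2))) = Add(-37631, Mul(-1, 300304)) = Add(-37631, -300304) = -337935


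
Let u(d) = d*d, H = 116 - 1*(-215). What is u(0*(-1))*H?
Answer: 0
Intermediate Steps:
H = 331 (H = 116 + 215 = 331)
u(d) = d²
u(0*(-1))*H = (0*(-1))²*331 = 0²*331 = 0*331 = 0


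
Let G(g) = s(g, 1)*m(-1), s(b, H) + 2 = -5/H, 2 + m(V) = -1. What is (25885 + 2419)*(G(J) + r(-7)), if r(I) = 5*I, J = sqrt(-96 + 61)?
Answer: -396256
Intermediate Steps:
J = I*sqrt(35) (J = sqrt(-35) = I*sqrt(35) ≈ 5.9161*I)
m(V) = -3 (m(V) = -2 - 1 = -3)
s(b, H) = -2 - 5/H
G(g) = 21 (G(g) = (-2 - 5/1)*(-3) = (-2 - 5*1)*(-3) = (-2 - 5)*(-3) = -7*(-3) = 21)
(25885 + 2419)*(G(J) + r(-7)) = (25885 + 2419)*(21 + 5*(-7)) = 28304*(21 - 35) = 28304*(-14) = -396256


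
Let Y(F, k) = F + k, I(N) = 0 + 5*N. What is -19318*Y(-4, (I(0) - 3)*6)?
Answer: 424996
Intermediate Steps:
I(N) = 5*N
-19318*Y(-4, (I(0) - 3)*6) = -19318*(-4 + (5*0 - 3)*6) = -19318*(-4 + (0 - 3)*6) = -19318*(-4 - 3*6) = -19318*(-4 - 18) = -19318*(-22) = 424996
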